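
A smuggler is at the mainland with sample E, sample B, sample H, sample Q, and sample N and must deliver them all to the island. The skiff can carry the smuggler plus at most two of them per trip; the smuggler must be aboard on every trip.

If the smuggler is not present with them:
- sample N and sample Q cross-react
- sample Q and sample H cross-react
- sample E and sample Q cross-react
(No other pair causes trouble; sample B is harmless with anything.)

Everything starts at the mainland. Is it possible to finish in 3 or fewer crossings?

Counting alone: the smuggler can take at most 2 across per trip to the island, so moving all 5 needs at least 3 loaded trips out, with a return between consecutive ones — at least 5 crossings.
Since 3 < 5, 3 crossings cannot be enough. (The shortest complete plan in fact takes 5:)
1. Smuggler goes to the island with sample E and sample Q.
2. Smuggler goes back to the mainland with sample Q.
3. Smuggler goes to the island with sample H and sample N.
4. Smuggler goes back to the mainland alone.
5. Smuggler goes to the island with sample B and sample Q.

No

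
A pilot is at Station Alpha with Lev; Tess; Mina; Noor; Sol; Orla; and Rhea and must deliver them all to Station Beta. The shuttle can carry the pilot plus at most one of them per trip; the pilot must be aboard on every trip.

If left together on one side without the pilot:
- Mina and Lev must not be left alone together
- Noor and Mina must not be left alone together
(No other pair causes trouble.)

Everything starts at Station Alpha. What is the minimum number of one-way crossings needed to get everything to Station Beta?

Counting alone: the pilot can take at most 1 across per trip to Station Beta, so moving all 7 needs at least 7 loaded trips out, with a return between consecutive ones — at least 13 crossings.
The safety rule pushes this higher. Following every safe sequence of crossings, the most of the 7 that can be at Station Beta as the shuttle arrives there on crossing 13 is 6 — never all 7.
So no plan with fewer than 15 crossings exists, and this one achieves 15:
1. Pilot goes to Station Beta with Mina.  [Station Alpha: Lev, Noor, Orla, Rhea, Sol, Tess | Station Beta: Mina]
2. Pilot goes back to Station Alpha alone.  [Station Alpha: Lev, Noor, Orla, Rhea, Sol, Tess | Station Beta: Mina]
3. Pilot goes to Station Beta with Lev.  [Station Alpha: Noor, Orla, Rhea, Sol, Tess | Station Beta: Lev, Mina]
4. Pilot goes back to Station Alpha with Mina.  [Station Alpha: Mina, Noor, Orla, Rhea, Sol, Tess | Station Beta: Lev]
5. Pilot goes to Station Beta with Noor.  [Station Alpha: Mina, Orla, Rhea, Sol, Tess | Station Beta: Lev, Noor]
6. Pilot goes back to Station Alpha alone.  [Station Alpha: Mina, Orla, Rhea, Sol, Tess | Station Beta: Lev, Noor]
7. Pilot goes to Station Beta with Tess.  [Station Alpha: Mina, Orla, Rhea, Sol | Station Beta: Lev, Noor, Tess]
8. Pilot goes back to Station Alpha alone.  [Station Alpha: Mina, Orla, Rhea, Sol | Station Beta: Lev, Noor, Tess]
9. Pilot goes to Station Beta with Sol.  [Station Alpha: Mina, Orla, Rhea | Station Beta: Lev, Noor, Sol, Tess]
10. Pilot goes back to Station Alpha alone.  [Station Alpha: Mina, Orla, Rhea | Station Beta: Lev, Noor, Sol, Tess]
11. Pilot goes to Station Beta with Orla.  [Station Alpha: Mina, Rhea | Station Beta: Lev, Noor, Orla, Sol, Tess]
12. Pilot goes back to Station Alpha alone.  [Station Alpha: Mina, Rhea | Station Beta: Lev, Noor, Orla, Sol, Tess]
13. Pilot goes to Station Beta with Rhea.  [Station Alpha: Mina | Station Beta: Lev, Noor, Orla, Rhea, Sol, Tess]
14. Pilot goes back to Station Alpha alone.  [Station Alpha: Mina | Station Beta: Lev, Noor, Orla, Rhea, Sol, Tess]
15. Pilot goes to Station Beta with Mina.  [Station Alpha: — | Station Beta: Lev, Mina, Noor, Orla, Rhea, Sol, Tess]

15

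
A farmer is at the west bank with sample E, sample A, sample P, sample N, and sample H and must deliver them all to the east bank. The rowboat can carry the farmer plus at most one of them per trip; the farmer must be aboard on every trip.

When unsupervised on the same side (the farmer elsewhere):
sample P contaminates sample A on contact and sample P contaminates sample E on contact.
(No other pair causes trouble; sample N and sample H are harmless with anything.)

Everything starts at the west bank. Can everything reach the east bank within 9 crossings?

Counting alone: the farmer can take at most 1 across per trip to the east bank, so moving all 5 needs at least 5 loaded trips out, with a return between consecutive ones — at least 9 crossings.
The safety rule pushes this higher. Following every safe sequence of crossings, the most of the 5 that can be at the east bank as the rowboat arrives there on crossing 9 is 4 — never all 5.
So the move cannot be finished within 9 crossings. (The shortest complete plan takes 11:)
1. Farmer goes to the east bank with sample P.
2. Farmer goes back to the west bank alone.
3. Farmer goes to the east bank with sample E.
4. Farmer goes back to the west bank with sample P.
5. Farmer goes to the east bank with sample A.
6. Farmer goes back to the west bank alone.
7. Farmer goes to the east bank with sample N.
8. Farmer goes back to the west bank alone.
9. Farmer goes to the east bank with sample H.
10. Farmer goes back to the west bank alone.
11. Farmer goes to the east bank with sample P.

No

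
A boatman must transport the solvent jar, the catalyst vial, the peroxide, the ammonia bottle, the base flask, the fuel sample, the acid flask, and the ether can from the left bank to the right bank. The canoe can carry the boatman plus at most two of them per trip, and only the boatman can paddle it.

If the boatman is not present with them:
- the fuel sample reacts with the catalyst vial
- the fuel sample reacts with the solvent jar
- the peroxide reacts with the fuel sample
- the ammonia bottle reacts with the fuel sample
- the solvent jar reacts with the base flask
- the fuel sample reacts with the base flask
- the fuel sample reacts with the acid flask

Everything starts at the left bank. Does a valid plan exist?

1. Boatman goes to the right bank with the fuel sample and the solvent jar.
2. Boatman goes back to the left bank with the solvent jar.
3. Boatman goes to the right bank with the catalyst vial and the solvent jar.
4. Boatman goes back to the left bank with the fuel sample.
5. Boatman goes to the right bank with the fuel sample and the peroxide.
6. Boatman goes back to the left bank with the fuel sample.
7. Boatman goes to the right bank with the ammonia bottle and the fuel sample.
8. Boatman goes back to the left bank with the fuel sample.
9. Boatman goes to the right bank with the acid flask and the base flask.
10. Boatman goes back to the left bank with the solvent jar.
11. Boatman goes to the right bank with the ether can and the solvent jar.
12. Boatman goes back to the left bank with the solvent jar.
13. Boatman goes to the right bank with the fuel sample and the solvent jar.

Yes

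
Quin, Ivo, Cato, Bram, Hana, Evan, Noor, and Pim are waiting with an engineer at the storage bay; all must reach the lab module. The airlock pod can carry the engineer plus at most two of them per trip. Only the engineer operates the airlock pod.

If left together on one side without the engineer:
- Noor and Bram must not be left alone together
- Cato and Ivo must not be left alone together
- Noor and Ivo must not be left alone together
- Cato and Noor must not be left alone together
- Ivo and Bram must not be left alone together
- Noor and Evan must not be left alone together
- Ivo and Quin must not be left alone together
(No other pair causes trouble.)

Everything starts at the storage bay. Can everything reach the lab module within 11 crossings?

No

Counting alone: the engineer can take at most 2 across per trip to the lab module, so moving all 8 needs at least 4 loaded trips out, with a return between consecutive ones — at least 7 crossings.
The safety rule pushes this higher. Following every safe sequence of crossings, the most of the 8 that can be at the lab module as the airlock pod arrives there on crossings 7, 9, 11 is 5, 6, 7 respectively — never all 8.
So the move cannot be finished within 11 crossings. (The shortest complete plan takes 13:)
1. Engineer goes to the lab module with Ivo and Noor.  [the storage bay: Bram, Cato, Evan, Hana, Pim, Quin | the lab module: Ivo, Noor]
2. Engineer goes back to the storage bay with Ivo.  [the storage bay: Bram, Cato, Evan, Hana, Ivo, Pim, Quin | the lab module: Noor]
3. Engineer goes to the lab module with Ivo and Quin.  [the storage bay: Bram, Cato, Evan, Hana, Pim | the lab module: Ivo, Noor, Quin]
4. Engineer goes back to the storage bay with Ivo.  [the storage bay: Bram, Cato, Evan, Hana, Ivo, Pim | the lab module: Noor, Quin]
5. Engineer goes to the lab module with Hana and Ivo.  [the storage bay: Bram, Cato, Evan, Pim | the lab module: Hana, Ivo, Noor, Quin]
6. Engineer goes back to the storage bay with Ivo.  [the storage bay: Bram, Cato, Evan, Ivo, Pim | the lab module: Hana, Noor, Quin]
7. Engineer goes to the lab module with Ivo and Pim.  [the storage bay: Bram, Cato, Evan | the lab module: Hana, Ivo, Noor, Pim, Quin]
8. Engineer goes back to the storage bay with Ivo.  [the storage bay: Bram, Cato, Evan, Ivo | the lab module: Hana, Noor, Pim, Quin]
9. Engineer goes to the lab module with Bram and Cato.  [the storage bay: Evan, Ivo | the lab module: Bram, Cato, Hana, Noor, Pim, Quin]
10. Engineer goes back to the storage bay with Noor.  [the storage bay: Evan, Ivo, Noor | the lab module: Bram, Cato, Hana, Pim, Quin]
11. Engineer goes to the lab module with Evan and Ivo.  [the storage bay: Noor | the lab module: Bram, Cato, Evan, Hana, Ivo, Pim, Quin]
12. Engineer goes back to the storage bay with Ivo.  [the storage bay: Ivo, Noor | the lab module: Bram, Cato, Evan, Hana, Pim, Quin]
13. Engineer goes to the lab module with Ivo and Noor.  [the storage bay: — | the lab module: Bram, Cato, Evan, Hana, Ivo, Noor, Pim, Quin]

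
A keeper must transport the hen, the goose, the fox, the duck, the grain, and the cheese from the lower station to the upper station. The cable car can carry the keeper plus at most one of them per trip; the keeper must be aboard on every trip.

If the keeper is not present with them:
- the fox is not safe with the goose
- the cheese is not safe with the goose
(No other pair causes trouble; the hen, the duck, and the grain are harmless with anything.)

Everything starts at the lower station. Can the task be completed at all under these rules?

1. Keeper goes to the upper station with the goose.
2. Keeper goes back to the lower station alone.
3. Keeper goes to the upper station with the hen.
4. Keeper goes back to the lower station alone.
5. Keeper goes to the upper station with the fox.
6. Keeper goes back to the lower station with the goose.
7. Keeper goes to the upper station with the cheese.
8. Keeper goes back to the lower station alone.
9. Keeper goes to the upper station with the duck.
10. Keeper goes back to the lower station alone.
11. Keeper goes to the upper station with the grain.
12. Keeper goes back to the lower station alone.
13. Keeper goes to the upper station with the goose.

Yes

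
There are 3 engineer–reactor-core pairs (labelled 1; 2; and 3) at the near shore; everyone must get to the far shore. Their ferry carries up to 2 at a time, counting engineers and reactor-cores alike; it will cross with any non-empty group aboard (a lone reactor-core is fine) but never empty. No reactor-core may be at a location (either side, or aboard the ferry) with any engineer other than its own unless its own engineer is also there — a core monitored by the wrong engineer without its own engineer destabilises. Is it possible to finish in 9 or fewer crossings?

No

Counting alone: each trip to the far shore takes at most 2 across and each return brings at least 1 back, so after t trips out (and t−1 returns) at most 2t − (t−1) of the 6 are across; that first reaches 6 at t = 5, so at least 9 crossings are needed.
The safety rule pushes this higher. Following every safe sequence of crossings, the most of the 6 that can be at the far shore as the ferry arrives there on crossing 9 is 5 — never all 6.
So the move cannot be finished within 9 crossings. (The shortest complete plan takes 11:)
1. engineer 1 and reactor-core 1 cross → the far shore.
2. engineer 1 crosses ← the near shore.
3. reactor-core 2 and reactor-core 3 cross → the far shore.
4. reactor-core 1 crosses ← the near shore.
5. engineer 2 and engineer 3 cross → the far shore.
6. engineer 2 and reactor-core 2 cross ← the near shore.
7. engineer 1 and engineer 2 cross → the far shore.
8. reactor-core 3 crosses ← the near shore.
9. reactor-core 1 and reactor-core 2 cross → the far shore.
10. engineer 3 crosses ← the near shore.
11. engineer 3 and reactor-core 3 cross → the far shore.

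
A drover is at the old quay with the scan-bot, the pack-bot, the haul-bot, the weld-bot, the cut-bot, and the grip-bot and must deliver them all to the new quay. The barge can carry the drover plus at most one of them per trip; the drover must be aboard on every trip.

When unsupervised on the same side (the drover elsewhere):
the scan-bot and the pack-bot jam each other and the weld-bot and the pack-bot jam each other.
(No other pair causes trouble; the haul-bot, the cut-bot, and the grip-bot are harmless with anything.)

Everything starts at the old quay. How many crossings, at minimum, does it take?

13

Counting alone: the drover can take at most 1 across per trip to the new quay, so moving all 6 needs at least 6 loaded trips out, with a return between consecutive ones — at least 11 crossings.
The safety rule pushes this higher. Following every safe sequence of crossings, the most of the 6 that can be at the new quay as the barge arrives there on crossing 11 is 5 — never all 6.
So no plan with fewer than 13 crossings exists, and this one achieves 13:
1. Drover goes to the new quay with the pack-bot.  [the old quay: the cut-bot, the grip-bot, the haul-bot, the scan-bot, the weld-bot | the new quay: the pack-bot]
2. Drover goes back to the old quay alone.  [the old quay: the cut-bot, the grip-bot, the haul-bot, the scan-bot, the weld-bot | the new quay: the pack-bot]
3. Drover goes to the new quay with the scan-bot.  [the old quay: the cut-bot, the grip-bot, the haul-bot, the weld-bot | the new quay: the pack-bot, the scan-bot]
4. Drover goes back to the old quay with the pack-bot.  [the old quay: the cut-bot, the grip-bot, the haul-bot, the pack-bot, the weld-bot | the new quay: the scan-bot]
5. Drover goes to the new quay with the weld-bot.  [the old quay: the cut-bot, the grip-bot, the haul-bot, the pack-bot | the new quay: the scan-bot, the weld-bot]
6. Drover goes back to the old quay alone.  [the old quay: the cut-bot, the grip-bot, the haul-bot, the pack-bot | the new quay: the scan-bot, the weld-bot]
7. Drover goes to the new quay with the haul-bot.  [the old quay: the cut-bot, the grip-bot, the pack-bot | the new quay: the haul-bot, the scan-bot, the weld-bot]
8. Drover goes back to the old quay alone.  [the old quay: the cut-bot, the grip-bot, the pack-bot | the new quay: the haul-bot, the scan-bot, the weld-bot]
9. Drover goes to the new quay with the cut-bot.  [the old quay: the grip-bot, the pack-bot | the new quay: the cut-bot, the haul-bot, the scan-bot, the weld-bot]
10. Drover goes back to the old quay alone.  [the old quay: the grip-bot, the pack-bot | the new quay: the cut-bot, the haul-bot, the scan-bot, the weld-bot]
11. Drover goes to the new quay with the grip-bot.  [the old quay: the pack-bot | the new quay: the cut-bot, the grip-bot, the haul-bot, the scan-bot, the weld-bot]
12. Drover goes back to the old quay alone.  [the old quay: the pack-bot | the new quay: the cut-bot, the grip-bot, the haul-bot, the scan-bot, the weld-bot]
13. Drover goes to the new quay with the pack-bot.  [the old quay: — | the new quay: the cut-bot, the grip-bot, the haul-bot, the pack-bot, the scan-bot, the weld-bot]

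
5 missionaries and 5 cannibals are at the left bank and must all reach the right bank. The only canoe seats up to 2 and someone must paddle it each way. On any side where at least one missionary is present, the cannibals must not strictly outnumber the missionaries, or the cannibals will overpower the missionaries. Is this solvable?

Following every safe sequence of crossings from the start, the most of the 10 that can be at the right bank as the canoe arrives there on crossings 1, 3, 5, 7 is 2, 3, 4, 5 respectively; the best ever achieved is 5 of 10.
From crossing 9 on, no configuration arises that was not already reachable earlier: only 13 distinct safe configurations (who is on which side, and where the canoe is) can ever be reached, none of them has everyone across, and every continuation just revisits them. They are: 0 missionaries + 0 cannibals across (canoe back at the start); 0 missionaries + 1 cannibal across (canoe there); 0 missionaries + 1 cannibal across (canoe back at the start); 0 missionaries + 2 cannibals across (canoe there); 0 missionaries + 2 cannibals across (canoe back at the start); 0 missionaries + 3 cannibals across (canoe there); 0 missionaries + 3 cannibals across (canoe back at the start); 0 missionaries + 4 cannibals across (canoe there); 0 missionaries + 4 cannibals across (canoe back at the start); 0 missionaries + 5 cannibals across (canoe there); 1 missionary + 1 cannibal across (canoe there); 1 missionary + 1 cannibal across (canoe back at the start); 2 missionaries + 2 cannibals across (canoe there). So no valid plan exists.

No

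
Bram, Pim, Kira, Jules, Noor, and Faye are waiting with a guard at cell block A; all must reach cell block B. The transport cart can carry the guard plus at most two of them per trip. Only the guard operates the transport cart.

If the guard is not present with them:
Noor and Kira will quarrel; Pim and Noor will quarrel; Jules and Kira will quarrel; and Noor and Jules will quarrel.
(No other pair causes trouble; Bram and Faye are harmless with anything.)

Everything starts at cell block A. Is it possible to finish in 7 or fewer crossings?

Counting alone: the guard can take at most 2 across per trip to cell block B, so moving all 6 needs at least 3 loaded trips out, with a return between consecutive ones — at least 5 crossings.
The safety rule pushes this higher. Following every safe sequence of crossings, the most of the 6 that can be at cell block B as the transport cart arrives there on crossings 5, 7 is 4, 5 respectively — never all 6.
So the move cannot be finished within 7 crossings. (The shortest complete plan takes 9:)
1. Guard goes to cell block B with Kira and Noor.
2. Guard goes back to cell block A with Kira.
3. Guard goes to cell block B with Bram and Kira.
4. Guard goes back to cell block A with Kira.
5. Guard goes to cell block B with Kira and Pim.
6. Guard goes back to cell block A with Noor.
7. Guard goes to cell block B with Faye and Jules.
8. Guard goes back to cell block A with Kira.
9. Guard goes to cell block B with Kira and Noor.

No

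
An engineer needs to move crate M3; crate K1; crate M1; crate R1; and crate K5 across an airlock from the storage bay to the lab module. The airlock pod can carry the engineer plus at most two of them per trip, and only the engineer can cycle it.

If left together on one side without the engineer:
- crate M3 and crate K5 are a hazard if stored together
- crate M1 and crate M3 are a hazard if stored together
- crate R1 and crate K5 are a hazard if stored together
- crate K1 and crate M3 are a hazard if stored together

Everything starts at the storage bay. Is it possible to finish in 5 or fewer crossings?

Yes — this plan uses 5 crossings (≤ 5):
1. Engineer goes to the lab module with crate M3 and crate R1.  [the storage bay: crate K1, crate K5, crate M1 | the lab module: crate M3, crate R1]
2. Engineer goes back to the storage bay alone.  [the storage bay: crate K1, crate K5, crate M1 | the lab module: crate M3, crate R1]
3. Engineer goes to the lab module with crate K1 and crate M1.  [the storage bay: crate K5 | the lab module: crate K1, crate M1, crate M3, crate R1]
4. Engineer goes back to the storage bay with crate M3.  [the storage bay: crate K5, crate M3 | the lab module: crate K1, crate M1, crate R1]
5. Engineer goes to the lab module with crate K5 and crate M3.  [the storage bay: — | the lab module: crate K1, crate K5, crate M1, crate M3, crate R1]

Yes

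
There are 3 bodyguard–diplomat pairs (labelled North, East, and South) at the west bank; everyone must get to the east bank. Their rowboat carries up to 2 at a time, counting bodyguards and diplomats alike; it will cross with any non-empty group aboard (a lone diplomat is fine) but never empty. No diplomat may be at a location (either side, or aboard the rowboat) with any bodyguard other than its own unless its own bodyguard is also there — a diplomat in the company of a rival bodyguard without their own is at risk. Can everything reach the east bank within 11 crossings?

Yes — this plan uses 11 crossings (≤ 11):
1. bodyguard North and diplomat North cross → the east bank.
2. bodyguard North crosses ← the west bank.
3. diplomat East and diplomat South cross → the east bank.
4. diplomat North crosses ← the west bank.
5. bodyguard East and bodyguard South cross → the east bank.
6. bodyguard East and diplomat East cross ← the west bank.
7. bodyguard East and bodyguard North cross → the east bank.
8. diplomat South crosses ← the west bank.
9. diplomat East and diplomat North cross → the east bank.
10. bodyguard South crosses ← the west bank.
11. bodyguard South and diplomat South cross → the east bank.

Yes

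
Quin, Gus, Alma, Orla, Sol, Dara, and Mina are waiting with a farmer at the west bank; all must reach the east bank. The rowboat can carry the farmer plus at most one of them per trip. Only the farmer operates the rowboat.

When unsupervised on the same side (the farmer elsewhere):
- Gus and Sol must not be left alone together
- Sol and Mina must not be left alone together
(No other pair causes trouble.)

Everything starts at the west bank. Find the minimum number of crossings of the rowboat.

Counting alone: the farmer can take at most 1 across per trip to the east bank, so moving all 7 needs at least 7 loaded trips out, with a return between consecutive ones — at least 13 crossings.
The safety rule pushes this higher. Following every safe sequence of crossings, the most of the 7 that can be at the east bank as the rowboat arrives there on crossing 13 is 6 — never all 7.
So no plan with fewer than 15 crossings exists, and this one achieves 15:
1. Farmer goes to the east bank with Sol.
2. Farmer goes back to the west bank alone.
3. Farmer goes to the east bank with Quin.
4. Farmer goes back to the west bank alone.
5. Farmer goes to the east bank with Gus.
6. Farmer goes back to the west bank with Sol.
7. Farmer goes to the east bank with Mina.
8. Farmer goes back to the west bank alone.
9. Farmer goes to the east bank with Alma.
10. Farmer goes back to the west bank alone.
11. Farmer goes to the east bank with Orla.
12. Farmer goes back to the west bank alone.
13. Farmer goes to the east bank with Dara.
14. Farmer goes back to the west bank alone.
15. Farmer goes to the east bank with Sol.

15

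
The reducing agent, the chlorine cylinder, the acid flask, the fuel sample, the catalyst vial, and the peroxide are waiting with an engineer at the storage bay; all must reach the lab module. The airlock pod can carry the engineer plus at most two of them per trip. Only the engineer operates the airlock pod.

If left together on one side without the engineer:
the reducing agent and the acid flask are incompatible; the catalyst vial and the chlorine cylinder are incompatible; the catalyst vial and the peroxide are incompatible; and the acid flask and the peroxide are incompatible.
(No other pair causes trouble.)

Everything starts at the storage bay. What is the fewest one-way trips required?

Counting alone: the engineer can take at most 2 across per trip to the lab module, so moving all 6 needs at least 3 loaded trips out, with a return between consecutive ones — at least 5 crossings.
The safety rule pushes this higher. Following every safe sequence of crossings, the most of the 6 that can be at the lab module as the airlock pod arrives there on crossing 5 is 5 — never all 6.
So no plan with fewer than 7 crossings exists, and this one achieves 7:
1. Engineer goes to the lab module with the acid flask and the catalyst vial.  [the storage bay: the chlorine cylinder, the fuel sample, the peroxide, the reducing agent | the lab module: the acid flask, the catalyst vial]
2. Engineer goes back to the storage bay alone.  [the storage bay: the chlorine cylinder, the fuel sample, the peroxide, the reducing agent | the lab module: the acid flask, the catalyst vial]
3. Engineer goes to the lab module with the chlorine cylinder and the reducing agent.  [the storage bay: the fuel sample, the peroxide | the lab module: the acid flask, the catalyst vial, the chlorine cylinder, the reducing agent]
4. Engineer goes back to the storage bay with the acid flask and the catalyst vial.  [the storage bay: the acid flask, the catalyst vial, the fuel sample, the peroxide | the lab module: the chlorine cylinder, the reducing agent]
5. Engineer goes to the lab module with the fuel sample and the peroxide.  [the storage bay: the acid flask, the catalyst vial | the lab module: the chlorine cylinder, the fuel sample, the peroxide, the reducing agent]
6. Engineer goes back to the storage bay alone.  [the storage bay: the acid flask, the catalyst vial | the lab module: the chlorine cylinder, the fuel sample, the peroxide, the reducing agent]
7. Engineer goes to the lab module with the acid flask and the catalyst vial.  [the storage bay: — | the lab module: the acid flask, the catalyst vial, the chlorine cylinder, the fuel sample, the peroxide, the reducing agent]

7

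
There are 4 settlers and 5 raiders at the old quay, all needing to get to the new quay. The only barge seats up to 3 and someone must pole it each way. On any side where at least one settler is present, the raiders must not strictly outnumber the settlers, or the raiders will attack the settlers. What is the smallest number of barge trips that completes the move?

impossible

The raiders already outnumber the settlers at the old quay before anyone moves, so the starting position itself is disallowed.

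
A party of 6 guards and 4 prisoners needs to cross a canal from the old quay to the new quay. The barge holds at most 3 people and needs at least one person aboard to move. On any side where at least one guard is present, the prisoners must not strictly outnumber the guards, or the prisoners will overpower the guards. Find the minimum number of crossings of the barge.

9

Counting alone: each trip to the new quay takes at most 3 across and each return brings at least 1 back, so after t trips out (and t−1 returns) at most 3t − (t−1) of the 10 are across; that first reaches 10 at t = 5, so at least 9 crossings are needed.
The plan below uses exactly 9 crossings, so it is optimal:
1. 2 prisoners → the new quay.  (the old quay: 6G 2P; the new quay: 0G 2P)
2. 1 prisoner ← the old quay.  (the old quay: 6G 3P; the new quay: 0G 1P)
3. 3 prisoners → the new quay.  (the old quay: 6G 0P; the new quay: 0G 4P)
4. 1 prisoner ← the old quay.  (the old quay: 6G 1P; the new quay: 0G 3P)
5. 3 guards → the new quay.  (the old quay: 3G 1P; the new quay: 3G 3P)
6. 1 prisoner ← the old quay.  (the old quay: 3G 2P; the new quay: 3G 2P)
7. 1 guard and 2 prisoners → the new quay.  (the old quay: 2G 0P; the new quay: 4G 4P)
8. 1 prisoner ← the old quay.  (the old quay: 2G 1P; the new quay: 4G 3P)
9. 2 guards and 1 prisoner → the new quay.  (the old quay: 0G 0P; the new quay: 6G 4P)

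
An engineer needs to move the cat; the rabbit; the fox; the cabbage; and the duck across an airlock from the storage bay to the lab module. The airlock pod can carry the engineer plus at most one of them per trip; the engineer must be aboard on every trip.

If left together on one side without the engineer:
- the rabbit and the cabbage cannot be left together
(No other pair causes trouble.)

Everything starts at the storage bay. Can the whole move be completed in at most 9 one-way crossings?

Yes — this plan uses 9 crossings (≤ 9):
1. Engineer goes to the lab module with the rabbit.  [the storage bay: the cabbage, the cat, the duck, the fox | the lab module: the rabbit]
2. Engineer goes back to the storage bay alone.  [the storage bay: the cabbage, the cat, the duck, the fox | the lab module: the rabbit]
3. Engineer goes to the lab module with the cat.  [the storage bay: the cabbage, the duck, the fox | the lab module: the cat, the rabbit]
4. Engineer goes back to the storage bay alone.  [the storage bay: the cabbage, the duck, the fox | the lab module: the cat, the rabbit]
5. Engineer goes to the lab module with the fox.  [the storage bay: the cabbage, the duck | the lab module: the cat, the fox, the rabbit]
6. Engineer goes back to the storage bay alone.  [the storage bay: the cabbage, the duck | the lab module: the cat, the fox, the rabbit]
7. Engineer goes to the lab module with the duck.  [the storage bay: the cabbage | the lab module: the cat, the duck, the fox, the rabbit]
8. Engineer goes back to the storage bay alone.  [the storage bay: the cabbage | the lab module: the cat, the duck, the fox, the rabbit]
9. Engineer goes to the lab module with the cabbage.  [the storage bay: — | the lab module: the cabbage, the cat, the duck, the fox, the rabbit]

Yes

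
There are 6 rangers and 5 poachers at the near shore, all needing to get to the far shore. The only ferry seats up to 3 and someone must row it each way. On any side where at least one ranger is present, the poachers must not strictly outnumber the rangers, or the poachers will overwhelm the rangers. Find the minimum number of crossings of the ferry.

Counting alone: each trip to the far shore takes at most 3 across and each return brings at least 1 back, so after t trips out (and t−1 returns) at most 3t − (t−1) of the 11 are across; that first reaches 11 at t = 5, so at least 9 crossings are needed.
The plan below uses exactly 9 crossings, so it is optimal:
1. 3 poachers → the far shore.  (the near shore: 6R 2P; the far shore: 0R 3P)
2. 1 poacher ← the near shore.  (the near shore: 6R 3P; the far shore: 0R 2P)
3. 3 rangers → the far shore.  (the near shore: 3R 3P; the far shore: 3R 2P)
4. 1 ranger ← the near shore.  (the near shore: 4R 3P; the far shore: 2R 2P)
5. 2 rangers and 1 poacher → the far shore.  (the near shore: 2R 2P; the far shore: 4R 3P)
6. 1 ranger ← the near shore.  (the near shore: 3R 2P; the far shore: 3R 3P)
7. 2 rangers and 1 poacher → the far shore.  (the near shore: 1R 1P; the far shore: 5R 4P)
8. 1 ranger ← the near shore.  (the near shore: 2R 1P; the far shore: 4R 4P)
9. 2 rangers and 1 poacher → the far shore.  (the near shore: 0R 0P; the far shore: 6R 5P)

9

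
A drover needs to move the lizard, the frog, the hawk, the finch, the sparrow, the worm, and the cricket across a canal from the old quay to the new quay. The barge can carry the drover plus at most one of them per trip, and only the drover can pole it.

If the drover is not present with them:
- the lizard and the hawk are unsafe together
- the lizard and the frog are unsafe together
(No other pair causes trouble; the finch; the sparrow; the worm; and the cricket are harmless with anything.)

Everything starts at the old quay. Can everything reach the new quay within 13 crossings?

No

Counting alone: the drover can take at most 1 across per trip to the new quay, so moving all 7 needs at least 7 loaded trips out, with a return between consecutive ones — at least 13 crossings.
The safety rule pushes this higher. Following every safe sequence of crossings, the most of the 7 that can be at the new quay as the barge arrives there on crossing 13 is 6 — never all 7.
So the move cannot be finished within 13 crossings. (The shortest complete plan takes 15:)
1. Drover goes to the new quay with the lizard.  [the old quay: the cricket, the finch, the frog, the hawk, the sparrow, the worm | the new quay: the lizard]
2. Drover goes back to the old quay alone.  [the old quay: the cricket, the finch, the frog, the hawk, the sparrow, the worm | the new quay: the lizard]
3. Drover goes to the new quay with the frog.  [the old quay: the cricket, the finch, the hawk, the sparrow, the worm | the new quay: the frog, the lizard]
4. Drover goes back to the old quay with the lizard.  [the old quay: the cricket, the finch, the hawk, the lizard, the sparrow, the worm | the new quay: the frog]
5. Drover goes to the new quay with the hawk.  [the old quay: the cricket, the finch, the lizard, the sparrow, the worm | the new quay: the frog, the hawk]
6. Drover goes back to the old quay alone.  [the old quay: the cricket, the finch, the lizard, the sparrow, the worm | the new quay: the frog, the hawk]
7. Drover goes to the new quay with the finch.  [the old quay: the cricket, the lizard, the sparrow, the worm | the new quay: the finch, the frog, the hawk]
8. Drover goes back to the old quay alone.  [the old quay: the cricket, the lizard, the sparrow, the worm | the new quay: the finch, the frog, the hawk]
9. Drover goes to the new quay with the sparrow.  [the old quay: the cricket, the lizard, the worm | the new quay: the finch, the frog, the hawk, the sparrow]
10. Drover goes back to the old quay alone.  [the old quay: the cricket, the lizard, the worm | the new quay: the finch, the frog, the hawk, the sparrow]
11. Drover goes to the new quay with the worm.  [the old quay: the cricket, the lizard | the new quay: the finch, the frog, the hawk, the sparrow, the worm]
12. Drover goes back to the old quay alone.  [the old quay: the cricket, the lizard | the new quay: the finch, the frog, the hawk, the sparrow, the worm]
13. Drover goes to the new quay with the cricket.  [the old quay: the lizard | the new quay: the cricket, the finch, the frog, the hawk, the sparrow, the worm]
14. Drover goes back to the old quay alone.  [the old quay: the lizard | the new quay: the cricket, the finch, the frog, the hawk, the sparrow, the worm]
15. Drover goes to the new quay with the lizard.  [the old quay: — | the new quay: the cricket, the finch, the frog, the hawk, the lizard, the sparrow, the worm]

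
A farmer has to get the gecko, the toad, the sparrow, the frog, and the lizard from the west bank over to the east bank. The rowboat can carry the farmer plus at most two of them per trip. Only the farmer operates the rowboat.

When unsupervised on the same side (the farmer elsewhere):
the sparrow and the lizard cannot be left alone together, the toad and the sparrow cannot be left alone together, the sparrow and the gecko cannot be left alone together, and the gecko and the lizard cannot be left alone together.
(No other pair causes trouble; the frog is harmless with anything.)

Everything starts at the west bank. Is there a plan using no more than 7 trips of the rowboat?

Yes

Yes — this plan uses 7 crossings (≤ 7):
1. Farmer goes to the east bank with the gecko and the sparrow.  [the west bank: the frog, the lizard, the toad | the east bank: the gecko, the sparrow]
2. Farmer goes back to the west bank with the gecko.  [the west bank: the frog, the gecko, the lizard, the toad | the east bank: the sparrow]
3. Farmer goes to the east bank with the gecko and the toad.  [the west bank: the frog, the lizard | the east bank: the gecko, the sparrow, the toad]
4. Farmer goes back to the west bank with the sparrow.  [the west bank: the frog, the lizard, the sparrow | the east bank: the gecko, the toad]
5. Farmer goes to the east bank with the frog and the sparrow.  [the west bank: the lizard | the east bank: the frog, the gecko, the sparrow, the toad]
6. Farmer goes back to the west bank with the sparrow.  [the west bank: the lizard, the sparrow | the east bank: the frog, the gecko, the toad]
7. Farmer goes to the east bank with the lizard and the sparrow.  [the west bank: — | the east bank: the frog, the gecko, the lizard, the sparrow, the toad]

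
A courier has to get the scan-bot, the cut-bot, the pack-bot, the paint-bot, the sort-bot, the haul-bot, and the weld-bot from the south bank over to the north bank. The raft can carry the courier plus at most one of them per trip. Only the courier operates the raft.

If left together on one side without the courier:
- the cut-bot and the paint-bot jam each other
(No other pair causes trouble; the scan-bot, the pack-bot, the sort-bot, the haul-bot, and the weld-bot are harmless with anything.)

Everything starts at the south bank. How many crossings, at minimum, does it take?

Counting alone: the courier can take at most 1 across per trip to the north bank, so moving all 7 needs at least 7 loaded trips out, with a return between consecutive ones — at least 13 crossings.
The plan below uses exactly 13 crossings, so it is optimal:
1. Courier goes to the north bank with the cut-bot.
2. Courier goes back to the south bank alone.
3. Courier goes to the north bank with the scan-bot.
4. Courier goes back to the south bank alone.
5. Courier goes to the north bank with the pack-bot.
6. Courier goes back to the south bank alone.
7. Courier goes to the north bank with the sort-bot.
8. Courier goes back to the south bank alone.
9. Courier goes to the north bank with the haul-bot.
10. Courier goes back to the south bank alone.
11. Courier goes to the north bank with the weld-bot.
12. Courier goes back to the south bank alone.
13. Courier goes to the north bank with the paint-bot.

13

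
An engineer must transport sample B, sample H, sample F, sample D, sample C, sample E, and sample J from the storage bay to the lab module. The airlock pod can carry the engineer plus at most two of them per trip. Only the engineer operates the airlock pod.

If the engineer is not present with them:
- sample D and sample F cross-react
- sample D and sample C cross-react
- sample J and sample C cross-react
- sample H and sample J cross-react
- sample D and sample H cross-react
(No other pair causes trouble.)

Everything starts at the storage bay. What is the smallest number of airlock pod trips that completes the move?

9

Counting alone: the engineer can take at most 2 across per trip to the lab module, so moving all 7 needs at least 4 loaded trips out, with a return between consecutive ones — at least 7 crossings.
The safety rule pushes this higher. Following every safe sequence of crossings, the most of the 7 that can be at the lab module as the airlock pod arrives there on crossing 7 is 6 — never all 7.
So no plan with fewer than 9 crossings exists, and this one achieves 9:
1. Engineer goes to the lab module with sample D and sample J.
2. Engineer goes back to the storage bay alone.
3. Engineer goes to the lab module with sample B.
4. Engineer goes back to the storage bay alone.
5. Engineer goes to the lab module with sample F and sample H.
6. Engineer goes back to the storage bay with sample D and sample J.
7. Engineer goes to the lab module with sample C and sample E.
8. Engineer goes back to the storage bay alone.
9. Engineer goes to the lab module with sample D and sample J.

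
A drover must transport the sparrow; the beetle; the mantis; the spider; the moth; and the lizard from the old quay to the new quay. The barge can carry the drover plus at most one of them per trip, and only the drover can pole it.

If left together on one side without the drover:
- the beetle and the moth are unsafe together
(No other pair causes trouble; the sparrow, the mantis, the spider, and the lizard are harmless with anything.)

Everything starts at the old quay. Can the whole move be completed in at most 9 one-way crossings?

No

Counting alone: the drover can take at most 1 across per trip to the new quay, so moving all 6 needs at least 6 loaded trips out, with a return between consecutive ones — at least 11 crossings.
Since 9 < 11, 9 crossings cannot be enough. (The shortest complete plan in fact takes 11:)
1. Drover goes to the new quay with the beetle.  [the old quay: the lizard, the mantis, the moth, the sparrow, the spider | the new quay: the beetle]
2. Drover goes back to the old quay alone.  [the old quay: the lizard, the mantis, the moth, the sparrow, the spider | the new quay: the beetle]
3. Drover goes to the new quay with the sparrow.  [the old quay: the lizard, the mantis, the moth, the spider | the new quay: the beetle, the sparrow]
4. Drover goes back to the old quay alone.  [the old quay: the lizard, the mantis, the moth, the spider | the new quay: the beetle, the sparrow]
5. Drover goes to the new quay with the mantis.  [the old quay: the lizard, the moth, the spider | the new quay: the beetle, the mantis, the sparrow]
6. Drover goes back to the old quay alone.  [the old quay: the lizard, the moth, the spider | the new quay: the beetle, the mantis, the sparrow]
7. Drover goes to the new quay with the spider.  [the old quay: the lizard, the moth | the new quay: the beetle, the mantis, the sparrow, the spider]
8. Drover goes back to the old quay alone.  [the old quay: the lizard, the moth | the new quay: the beetle, the mantis, the sparrow, the spider]
9. Drover goes to the new quay with the lizard.  [the old quay: the moth | the new quay: the beetle, the lizard, the mantis, the sparrow, the spider]
10. Drover goes back to the old quay alone.  [the old quay: the moth | the new quay: the beetle, the lizard, the mantis, the sparrow, the spider]
11. Drover goes to the new quay with the moth.  [the old quay: — | the new quay: the beetle, the lizard, the mantis, the moth, the sparrow, the spider]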